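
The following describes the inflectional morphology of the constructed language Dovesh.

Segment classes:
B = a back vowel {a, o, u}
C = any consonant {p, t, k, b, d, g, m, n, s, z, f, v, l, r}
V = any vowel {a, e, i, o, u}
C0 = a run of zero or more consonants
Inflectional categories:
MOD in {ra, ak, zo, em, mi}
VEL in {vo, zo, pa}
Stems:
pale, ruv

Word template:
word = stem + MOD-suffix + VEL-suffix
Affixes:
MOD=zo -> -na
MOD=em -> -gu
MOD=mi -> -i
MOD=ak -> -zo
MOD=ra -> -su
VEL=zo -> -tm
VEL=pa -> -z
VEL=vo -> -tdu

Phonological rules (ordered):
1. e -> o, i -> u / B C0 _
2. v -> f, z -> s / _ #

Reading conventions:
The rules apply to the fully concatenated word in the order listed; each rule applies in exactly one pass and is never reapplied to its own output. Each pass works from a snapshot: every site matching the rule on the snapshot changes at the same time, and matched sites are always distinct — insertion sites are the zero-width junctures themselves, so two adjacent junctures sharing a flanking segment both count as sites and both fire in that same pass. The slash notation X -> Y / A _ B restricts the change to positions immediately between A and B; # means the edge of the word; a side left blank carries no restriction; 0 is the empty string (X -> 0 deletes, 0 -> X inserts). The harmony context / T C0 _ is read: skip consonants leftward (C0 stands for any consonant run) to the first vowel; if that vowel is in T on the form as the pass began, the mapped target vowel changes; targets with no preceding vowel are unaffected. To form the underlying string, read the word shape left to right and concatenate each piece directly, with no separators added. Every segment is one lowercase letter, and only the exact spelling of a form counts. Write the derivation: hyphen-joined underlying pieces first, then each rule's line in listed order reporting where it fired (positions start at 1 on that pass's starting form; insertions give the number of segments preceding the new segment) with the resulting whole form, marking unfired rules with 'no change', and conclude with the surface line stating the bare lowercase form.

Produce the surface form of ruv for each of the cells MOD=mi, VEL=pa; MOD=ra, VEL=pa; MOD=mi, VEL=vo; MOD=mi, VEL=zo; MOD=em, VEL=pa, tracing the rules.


cell MOD=mi, VEL=pa:
underlying: ruv-i-z
1. e -> o, i -> u / B C0 _: fires at position(s) 4: ruvuz
2. v -> f, z -> s / _ #: fires at position(s) 5: ruvus
surface: ruvus

cell MOD=ra, VEL=pa:
underlying: ruv-su-z
1. e -> o, i -> u / B C0 _: no change
2. v -> f, z -> s / _ #: fires at position(s) 6: ruvsus
surface: ruvsus

cell MOD=mi, VEL=vo:
underlying: ruv-i-tdu
1. e -> o, i -> u / B C0 _: fires at position(s) 4: ruvutdu
2. v -> f, z -> s / _ #: no change
surface: ruvutdu

cell MOD=mi, VEL=zo:
underlying: ruv-i-tm
1. e -> o, i -> u / B C0 _: fires at position(s) 4: ruvutm
2. v -> f, z -> s / _ #: no change
surface: ruvutm

cell MOD=em, VEL=pa:
underlying: ruv-gu-z
1. e -> o, i -> u / B C0 _: no change
2. v -> f, z -> s / _ #: fires at position(s) 6: ruvgus
surface: ruvgus


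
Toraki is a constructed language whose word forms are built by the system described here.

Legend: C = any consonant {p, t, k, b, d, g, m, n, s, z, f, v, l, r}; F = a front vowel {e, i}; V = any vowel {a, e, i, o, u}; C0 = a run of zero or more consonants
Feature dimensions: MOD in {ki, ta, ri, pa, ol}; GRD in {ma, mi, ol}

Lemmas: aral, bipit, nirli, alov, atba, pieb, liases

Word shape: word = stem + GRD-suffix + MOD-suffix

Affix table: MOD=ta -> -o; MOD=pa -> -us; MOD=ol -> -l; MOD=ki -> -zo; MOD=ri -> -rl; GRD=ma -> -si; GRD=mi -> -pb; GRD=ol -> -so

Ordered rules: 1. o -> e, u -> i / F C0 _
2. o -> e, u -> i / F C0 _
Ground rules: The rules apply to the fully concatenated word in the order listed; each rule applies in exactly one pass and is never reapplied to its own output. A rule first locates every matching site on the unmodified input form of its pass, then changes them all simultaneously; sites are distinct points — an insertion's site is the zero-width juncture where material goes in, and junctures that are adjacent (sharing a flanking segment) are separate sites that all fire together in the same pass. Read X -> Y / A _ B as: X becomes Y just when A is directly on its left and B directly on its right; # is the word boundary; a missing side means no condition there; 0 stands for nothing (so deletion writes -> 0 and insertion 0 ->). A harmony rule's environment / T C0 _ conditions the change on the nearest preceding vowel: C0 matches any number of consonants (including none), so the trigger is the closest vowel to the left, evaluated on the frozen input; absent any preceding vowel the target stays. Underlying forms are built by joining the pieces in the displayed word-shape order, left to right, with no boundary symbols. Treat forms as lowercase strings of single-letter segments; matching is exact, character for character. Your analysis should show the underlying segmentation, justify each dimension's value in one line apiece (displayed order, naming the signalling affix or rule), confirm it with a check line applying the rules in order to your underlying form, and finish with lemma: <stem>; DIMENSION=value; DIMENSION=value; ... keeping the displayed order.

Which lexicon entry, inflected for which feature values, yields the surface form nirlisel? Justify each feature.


underlying: nirli-so-l
MOD=ol - signalled by the affix -l
GRD=ol - signalled by the affix -so
check: nirlisol -> nirlisel -> nirlisel
lemma: nirli; MOD=ol; GRD=ol


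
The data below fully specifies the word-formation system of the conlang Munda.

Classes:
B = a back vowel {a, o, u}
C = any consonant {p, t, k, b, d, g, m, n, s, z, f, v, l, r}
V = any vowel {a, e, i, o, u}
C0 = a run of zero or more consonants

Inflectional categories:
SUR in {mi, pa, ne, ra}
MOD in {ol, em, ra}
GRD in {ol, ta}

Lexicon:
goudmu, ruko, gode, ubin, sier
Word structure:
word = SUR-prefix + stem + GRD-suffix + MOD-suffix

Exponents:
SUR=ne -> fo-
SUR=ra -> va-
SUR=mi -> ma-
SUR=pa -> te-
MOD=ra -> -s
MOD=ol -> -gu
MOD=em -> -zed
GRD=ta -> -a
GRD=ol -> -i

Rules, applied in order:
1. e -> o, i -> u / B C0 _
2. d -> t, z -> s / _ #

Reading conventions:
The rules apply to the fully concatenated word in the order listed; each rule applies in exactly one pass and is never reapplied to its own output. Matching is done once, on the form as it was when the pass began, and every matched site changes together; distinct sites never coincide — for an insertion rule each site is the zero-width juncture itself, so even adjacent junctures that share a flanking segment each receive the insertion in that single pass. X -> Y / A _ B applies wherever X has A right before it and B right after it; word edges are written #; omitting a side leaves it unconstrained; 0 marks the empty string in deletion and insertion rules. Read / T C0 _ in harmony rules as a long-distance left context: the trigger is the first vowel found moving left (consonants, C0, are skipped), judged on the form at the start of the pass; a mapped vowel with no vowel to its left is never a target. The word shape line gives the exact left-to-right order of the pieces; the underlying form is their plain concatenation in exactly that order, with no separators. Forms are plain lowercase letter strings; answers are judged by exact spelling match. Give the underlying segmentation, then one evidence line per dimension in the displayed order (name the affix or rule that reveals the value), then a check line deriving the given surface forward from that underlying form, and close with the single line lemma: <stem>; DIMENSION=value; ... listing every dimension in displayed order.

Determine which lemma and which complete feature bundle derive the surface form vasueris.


underlying: va-sier-i-s
SUR=ra - signalled by the affix va-
MOD=ra - signalled by the affix -s
GRD=ol - signalled by the affix -i
check: vasieris -> vasueris -> vasueris
lemma: sier; SUR=ra; MOD=ra; GRD=ol


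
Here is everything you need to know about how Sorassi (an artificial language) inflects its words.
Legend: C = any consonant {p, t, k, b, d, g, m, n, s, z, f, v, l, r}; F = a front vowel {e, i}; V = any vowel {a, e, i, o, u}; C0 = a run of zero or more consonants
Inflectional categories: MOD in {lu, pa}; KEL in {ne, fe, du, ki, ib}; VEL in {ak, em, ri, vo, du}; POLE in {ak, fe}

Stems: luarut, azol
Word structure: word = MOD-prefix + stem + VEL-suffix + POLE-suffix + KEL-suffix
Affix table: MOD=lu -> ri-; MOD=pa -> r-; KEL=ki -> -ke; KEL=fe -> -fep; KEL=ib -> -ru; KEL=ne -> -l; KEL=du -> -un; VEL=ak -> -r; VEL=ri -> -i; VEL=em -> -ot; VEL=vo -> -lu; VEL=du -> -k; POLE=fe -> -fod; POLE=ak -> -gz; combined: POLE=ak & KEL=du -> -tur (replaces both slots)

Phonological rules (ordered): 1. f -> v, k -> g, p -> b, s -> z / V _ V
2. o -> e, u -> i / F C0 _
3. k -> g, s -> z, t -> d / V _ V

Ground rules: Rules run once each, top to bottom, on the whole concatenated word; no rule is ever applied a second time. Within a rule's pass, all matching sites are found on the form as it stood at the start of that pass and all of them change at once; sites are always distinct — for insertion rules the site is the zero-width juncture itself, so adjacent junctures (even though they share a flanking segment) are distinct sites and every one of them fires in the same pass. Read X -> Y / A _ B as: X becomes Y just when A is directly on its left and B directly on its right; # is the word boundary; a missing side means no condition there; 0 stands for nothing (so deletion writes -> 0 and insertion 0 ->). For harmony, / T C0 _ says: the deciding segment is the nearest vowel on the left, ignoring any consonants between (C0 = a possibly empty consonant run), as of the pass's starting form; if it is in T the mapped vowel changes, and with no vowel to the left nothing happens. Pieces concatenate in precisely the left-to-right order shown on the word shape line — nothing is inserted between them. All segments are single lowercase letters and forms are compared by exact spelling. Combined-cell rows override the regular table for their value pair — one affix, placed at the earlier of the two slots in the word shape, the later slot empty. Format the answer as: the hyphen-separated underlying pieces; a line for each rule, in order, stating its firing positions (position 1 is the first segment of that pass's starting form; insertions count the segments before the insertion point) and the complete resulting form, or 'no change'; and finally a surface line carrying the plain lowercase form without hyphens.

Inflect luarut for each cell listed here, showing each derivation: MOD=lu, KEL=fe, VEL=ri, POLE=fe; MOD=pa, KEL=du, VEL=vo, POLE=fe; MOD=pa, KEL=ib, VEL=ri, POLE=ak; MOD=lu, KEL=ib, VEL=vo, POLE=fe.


cell MOD=lu, KEL=fe, VEL=ri, POLE=fe:
underlying: ri-luarut-i-fod-fep
1. f -> v, k -> g, p -> b, s -> z / V _ V: fires at position(s) 10: riluarutivodfep
2. o -> e, u -> i / F C0 _: fires at position(s) 4, 11: riliarutivedfep
3. k -> g, s -> z, t -> d / V _ V: fires at position(s) 8: riliarudivedfep
surface: riliarudivedfep

cell MOD=pa, KEL=du, VEL=vo, POLE=fe:
underlying: r-luarut-lu-fod-un
1. f -> v, k -> g, p -> b, s -> z / V _ V: fires at position(s) 10: rluarutluvodun
2. o -> e, u -> i / F C0 _: no change
3. k -> g, s -> z, t -> d / V _ V: no change
surface: rluarutluvodun

cell MOD=pa, KEL=ib, VEL=ri, POLE=ak:
underlying: r-luarut-i-gz-ru
1. f -> v, k -> g, p -> b, s -> z / V _ V: no change
2. o -> e, u -> i / F C0 _: fires at position(s) 12: rluarutigzri
3. k -> g, s -> z, t -> d / V _ V: fires at position(s) 7: rluarudigzri
surface: rluarudigzri

cell MOD=lu, KEL=ib, VEL=vo, POLE=fe:
underlying: ri-luarut-lu-fod-ru
1. f -> v, k -> g, p -> b, s -> z / V _ V: fires at position(s) 11: riluarutluvodru
2. o -> e, u -> i / F C0 _: fires at position(s) 4: riliarutluvodru
3. k -> g, s -> z, t -> d / V _ V: no change
surface: riliarutluvodru


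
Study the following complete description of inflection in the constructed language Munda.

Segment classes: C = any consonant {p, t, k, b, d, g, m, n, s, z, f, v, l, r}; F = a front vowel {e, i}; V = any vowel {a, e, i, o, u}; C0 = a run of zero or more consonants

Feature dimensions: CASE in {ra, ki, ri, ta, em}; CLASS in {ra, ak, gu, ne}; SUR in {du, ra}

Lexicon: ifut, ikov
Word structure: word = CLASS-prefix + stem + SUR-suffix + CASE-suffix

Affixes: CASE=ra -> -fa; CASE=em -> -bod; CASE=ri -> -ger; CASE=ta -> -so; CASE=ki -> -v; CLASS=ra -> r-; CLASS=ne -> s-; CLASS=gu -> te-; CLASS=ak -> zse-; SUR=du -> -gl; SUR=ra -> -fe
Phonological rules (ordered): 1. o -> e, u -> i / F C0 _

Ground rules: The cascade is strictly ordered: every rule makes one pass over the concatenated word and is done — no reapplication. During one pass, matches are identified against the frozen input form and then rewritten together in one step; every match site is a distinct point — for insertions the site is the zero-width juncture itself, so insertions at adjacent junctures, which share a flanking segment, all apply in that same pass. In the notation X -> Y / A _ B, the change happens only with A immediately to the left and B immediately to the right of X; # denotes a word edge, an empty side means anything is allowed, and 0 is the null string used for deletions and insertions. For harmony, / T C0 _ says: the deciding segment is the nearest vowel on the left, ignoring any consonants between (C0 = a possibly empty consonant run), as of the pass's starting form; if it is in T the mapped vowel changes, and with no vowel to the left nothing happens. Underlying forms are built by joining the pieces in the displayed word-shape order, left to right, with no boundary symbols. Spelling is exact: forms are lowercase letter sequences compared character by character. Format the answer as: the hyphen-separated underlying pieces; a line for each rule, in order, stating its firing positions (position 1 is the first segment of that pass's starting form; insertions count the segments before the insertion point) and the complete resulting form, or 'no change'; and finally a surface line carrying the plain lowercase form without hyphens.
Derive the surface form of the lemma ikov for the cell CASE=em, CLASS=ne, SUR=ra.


underlying: s-ikov-fe-bod
1. o -> e, u -> i / F C0 _: fires at position(s) 4, 9: sikevfebed
surface: sikevfebed


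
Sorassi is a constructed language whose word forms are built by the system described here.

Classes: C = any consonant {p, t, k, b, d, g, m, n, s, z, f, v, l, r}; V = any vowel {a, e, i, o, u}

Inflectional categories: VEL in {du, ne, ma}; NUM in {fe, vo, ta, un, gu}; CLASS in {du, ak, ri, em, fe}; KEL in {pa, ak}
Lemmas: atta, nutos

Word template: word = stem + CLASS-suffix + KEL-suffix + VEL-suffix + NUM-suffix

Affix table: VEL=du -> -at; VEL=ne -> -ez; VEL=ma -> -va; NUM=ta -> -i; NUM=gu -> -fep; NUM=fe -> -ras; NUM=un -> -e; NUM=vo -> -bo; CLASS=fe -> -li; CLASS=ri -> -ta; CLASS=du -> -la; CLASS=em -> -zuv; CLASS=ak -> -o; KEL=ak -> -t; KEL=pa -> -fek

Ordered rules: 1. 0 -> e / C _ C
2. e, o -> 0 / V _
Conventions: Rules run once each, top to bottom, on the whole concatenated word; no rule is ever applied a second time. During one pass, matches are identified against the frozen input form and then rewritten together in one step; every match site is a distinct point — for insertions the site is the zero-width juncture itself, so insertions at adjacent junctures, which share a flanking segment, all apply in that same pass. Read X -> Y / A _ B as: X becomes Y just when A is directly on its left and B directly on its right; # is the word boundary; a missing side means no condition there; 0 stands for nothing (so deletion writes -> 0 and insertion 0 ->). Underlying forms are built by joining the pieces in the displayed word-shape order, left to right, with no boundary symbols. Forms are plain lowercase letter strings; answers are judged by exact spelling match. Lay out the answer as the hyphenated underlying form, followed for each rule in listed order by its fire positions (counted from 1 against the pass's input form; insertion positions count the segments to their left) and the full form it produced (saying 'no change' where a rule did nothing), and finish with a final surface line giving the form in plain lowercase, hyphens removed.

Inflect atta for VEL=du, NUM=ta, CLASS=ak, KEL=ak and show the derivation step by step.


underlying: atta-o-t-at-i
1. 0 -> e / C _ C: inserts after position(s) 2: atetaotati
2. e, o -> 0 / V _: fires at position(s) 6: atetatati
surface: atetatati


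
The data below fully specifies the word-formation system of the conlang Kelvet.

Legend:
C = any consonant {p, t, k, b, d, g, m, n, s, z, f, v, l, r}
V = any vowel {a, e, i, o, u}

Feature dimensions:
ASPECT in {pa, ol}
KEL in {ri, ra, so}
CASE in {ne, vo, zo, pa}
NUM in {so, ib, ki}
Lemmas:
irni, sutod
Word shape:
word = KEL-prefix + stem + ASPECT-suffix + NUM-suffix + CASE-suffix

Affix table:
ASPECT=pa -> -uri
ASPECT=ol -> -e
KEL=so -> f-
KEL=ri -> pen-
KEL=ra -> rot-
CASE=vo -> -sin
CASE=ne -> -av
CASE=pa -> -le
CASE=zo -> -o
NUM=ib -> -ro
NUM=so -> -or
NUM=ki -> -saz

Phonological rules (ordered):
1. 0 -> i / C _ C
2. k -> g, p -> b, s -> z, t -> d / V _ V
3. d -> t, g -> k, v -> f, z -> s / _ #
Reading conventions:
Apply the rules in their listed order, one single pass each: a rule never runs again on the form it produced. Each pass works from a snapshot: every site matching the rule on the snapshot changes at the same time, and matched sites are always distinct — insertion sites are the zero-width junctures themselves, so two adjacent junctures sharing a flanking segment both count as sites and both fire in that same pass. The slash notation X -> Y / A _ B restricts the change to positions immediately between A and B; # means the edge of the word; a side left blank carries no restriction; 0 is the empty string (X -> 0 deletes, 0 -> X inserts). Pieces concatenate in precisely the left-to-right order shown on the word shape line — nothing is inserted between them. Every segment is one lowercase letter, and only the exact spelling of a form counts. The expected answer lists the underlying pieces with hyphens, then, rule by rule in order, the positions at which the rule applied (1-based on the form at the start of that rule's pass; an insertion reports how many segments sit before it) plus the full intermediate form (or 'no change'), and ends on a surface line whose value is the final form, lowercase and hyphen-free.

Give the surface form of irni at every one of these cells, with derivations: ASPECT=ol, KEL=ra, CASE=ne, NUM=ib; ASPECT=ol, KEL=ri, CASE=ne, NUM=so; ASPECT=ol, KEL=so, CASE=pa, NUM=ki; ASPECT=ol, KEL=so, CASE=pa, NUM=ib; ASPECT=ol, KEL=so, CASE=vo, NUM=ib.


cell ASPECT=ol, KEL=ra, CASE=ne, NUM=ib:
underlying: rot-irni-e-ro-av
1. 0 -> i / C _ C: inserts after position(s) 5: rotirinieroav
2. k -> g, p -> b, s -> z, t -> d / V _ V: fires at position(s) 3: rodirinieroav
3. d -> t, g -> k, v -> f, z -> s / _ #: fires at position(s) 13: rodirinieroaf
surface: rodirinieroaf

cell ASPECT=ol, KEL=ri, CASE=ne, NUM=so:
underlying: pen-irni-e-or-av
1. 0 -> i / C _ C: inserts after position(s) 5: penirinieorav
2. k -> g, p -> b, s -> z, t -> d / V _ V: no change
3. d -> t, g -> k, v -> f, z -> s / _ #: fires at position(s) 13: penirinieoraf
surface: penirinieoraf

cell ASPECT=ol, KEL=so, CASE=pa, NUM=ki:
underlying: f-irni-e-saz-le
1. 0 -> i / C _ C: inserts after position(s) 3, 9: firiniesazile
2. k -> g, p -> b, s -> z, t -> d / V _ V: fires at position(s) 8: firiniezazile
3. d -> t, g -> k, v -> f, z -> s / _ #: no change
surface: firiniezazile

cell ASPECT=ol, KEL=so, CASE=pa, NUM=ib:
underlying: f-irni-e-ro-le
1. 0 -> i / C _ C: inserts after position(s) 3: firinierole
2. k -> g, p -> b, s -> z, t -> d / V _ V: no change
3. d -> t, g -> k, v -> f, z -> s / _ #: no change
surface: firinierole

cell ASPECT=ol, KEL=so, CASE=vo, NUM=ib:
underlying: f-irni-e-ro-sin
1. 0 -> i / C _ C: inserts after position(s) 3: firinierosin
2. k -> g, p -> b, s -> z, t -> d / V _ V: fires at position(s) 10: firinierozin
3. d -> t, g -> k, v -> f, z -> s / _ #: no change
surface: firinierozin


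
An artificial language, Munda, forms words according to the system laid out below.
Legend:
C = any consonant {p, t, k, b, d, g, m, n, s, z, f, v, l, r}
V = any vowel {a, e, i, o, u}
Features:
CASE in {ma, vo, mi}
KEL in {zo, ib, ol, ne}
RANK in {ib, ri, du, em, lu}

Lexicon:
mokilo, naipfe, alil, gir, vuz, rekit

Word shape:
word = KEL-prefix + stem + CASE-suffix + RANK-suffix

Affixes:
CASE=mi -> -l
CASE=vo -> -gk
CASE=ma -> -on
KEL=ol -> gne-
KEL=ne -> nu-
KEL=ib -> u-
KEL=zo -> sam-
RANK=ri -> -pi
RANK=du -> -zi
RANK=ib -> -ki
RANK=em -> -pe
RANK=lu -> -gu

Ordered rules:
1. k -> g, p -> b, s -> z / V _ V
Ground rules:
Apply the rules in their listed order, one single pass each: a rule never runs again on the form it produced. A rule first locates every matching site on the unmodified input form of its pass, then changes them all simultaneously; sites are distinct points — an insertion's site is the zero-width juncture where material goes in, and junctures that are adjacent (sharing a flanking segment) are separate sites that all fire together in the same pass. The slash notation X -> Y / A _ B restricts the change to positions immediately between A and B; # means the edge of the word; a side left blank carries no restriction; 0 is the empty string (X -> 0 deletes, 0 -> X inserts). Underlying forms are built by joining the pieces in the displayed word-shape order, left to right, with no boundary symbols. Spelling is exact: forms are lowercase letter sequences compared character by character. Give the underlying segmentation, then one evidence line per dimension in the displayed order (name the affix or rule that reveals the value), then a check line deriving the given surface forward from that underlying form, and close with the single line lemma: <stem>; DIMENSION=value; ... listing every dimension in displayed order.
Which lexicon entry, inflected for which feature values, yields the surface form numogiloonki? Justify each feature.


underlying: nu-mokilo-on-ki
CASE=ma - signalled by the affix -on
KEL=ne - signalled by the affix nu-
RANK=ib - signalled by the affix -ki
check: numokiloonki -> numogiloonki
lemma: mokilo; CASE=ma; KEL=ne; RANK=ib


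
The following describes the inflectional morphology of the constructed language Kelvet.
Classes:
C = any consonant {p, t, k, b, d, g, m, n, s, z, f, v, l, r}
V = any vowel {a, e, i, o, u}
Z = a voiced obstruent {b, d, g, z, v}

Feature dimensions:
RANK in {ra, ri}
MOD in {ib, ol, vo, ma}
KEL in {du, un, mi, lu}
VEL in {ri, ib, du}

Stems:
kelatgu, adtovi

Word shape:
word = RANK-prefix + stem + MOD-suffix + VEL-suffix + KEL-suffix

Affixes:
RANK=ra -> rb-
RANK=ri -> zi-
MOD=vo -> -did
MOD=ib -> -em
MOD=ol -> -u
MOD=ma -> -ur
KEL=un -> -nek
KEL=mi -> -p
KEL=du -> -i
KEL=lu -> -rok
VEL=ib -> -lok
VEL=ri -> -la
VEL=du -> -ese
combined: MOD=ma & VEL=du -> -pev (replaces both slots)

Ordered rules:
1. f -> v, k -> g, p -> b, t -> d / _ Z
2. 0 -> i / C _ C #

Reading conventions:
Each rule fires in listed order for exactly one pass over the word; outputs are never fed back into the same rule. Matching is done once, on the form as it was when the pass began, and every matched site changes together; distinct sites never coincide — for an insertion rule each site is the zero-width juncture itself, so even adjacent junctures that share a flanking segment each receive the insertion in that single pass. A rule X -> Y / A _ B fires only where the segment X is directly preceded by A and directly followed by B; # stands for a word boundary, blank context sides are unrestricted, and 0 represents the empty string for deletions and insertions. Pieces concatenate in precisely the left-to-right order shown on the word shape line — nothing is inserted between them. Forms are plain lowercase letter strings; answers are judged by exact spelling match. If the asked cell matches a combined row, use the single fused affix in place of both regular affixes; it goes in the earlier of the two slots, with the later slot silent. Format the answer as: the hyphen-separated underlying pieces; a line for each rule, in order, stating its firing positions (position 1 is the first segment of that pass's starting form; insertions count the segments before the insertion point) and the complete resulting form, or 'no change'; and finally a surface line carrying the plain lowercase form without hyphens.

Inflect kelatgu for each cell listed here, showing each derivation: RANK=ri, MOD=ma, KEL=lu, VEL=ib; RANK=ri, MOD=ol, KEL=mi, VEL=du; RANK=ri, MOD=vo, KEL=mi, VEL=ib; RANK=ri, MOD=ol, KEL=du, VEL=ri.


cell RANK=ri, MOD=ma, KEL=lu, VEL=ib:
underlying: zi-kelatgu-ur-lok-rok
1. f -> v, k -> g, p -> b, t -> d / _ Z: fires at position(s) 7: zikeladguurlokrok
2. 0 -> i / C _ C #: no change
surface: zikeladguurlokrok

cell RANK=ri, MOD=ol, KEL=mi, VEL=du:
underlying: zi-kelatgu-u-ese-p
1. f -> v, k -> g, p -> b, t -> d / _ Z: fires at position(s) 7: zikeladguuesep
2. 0 -> i / C _ C #: no change
surface: zikeladguuesep

cell RANK=ri, MOD=vo, KEL=mi, VEL=ib:
underlying: zi-kelatgu-did-lok-p
1. f -> v, k -> g, p -> b, t -> d / _ Z: fires at position(s) 7: zikeladgudidlokp
2. 0 -> i / C _ C #: inserts after position(s) 15: zikeladgudidlokip
surface: zikeladgudidlokip

cell RANK=ri, MOD=ol, KEL=du, VEL=ri:
underlying: zi-kelatgu-u-la-i
1. f -> v, k -> g, p -> b, t -> d / _ Z: fires at position(s) 7: zikeladguulai
2. 0 -> i / C _ C #: no change
surface: zikeladguulai


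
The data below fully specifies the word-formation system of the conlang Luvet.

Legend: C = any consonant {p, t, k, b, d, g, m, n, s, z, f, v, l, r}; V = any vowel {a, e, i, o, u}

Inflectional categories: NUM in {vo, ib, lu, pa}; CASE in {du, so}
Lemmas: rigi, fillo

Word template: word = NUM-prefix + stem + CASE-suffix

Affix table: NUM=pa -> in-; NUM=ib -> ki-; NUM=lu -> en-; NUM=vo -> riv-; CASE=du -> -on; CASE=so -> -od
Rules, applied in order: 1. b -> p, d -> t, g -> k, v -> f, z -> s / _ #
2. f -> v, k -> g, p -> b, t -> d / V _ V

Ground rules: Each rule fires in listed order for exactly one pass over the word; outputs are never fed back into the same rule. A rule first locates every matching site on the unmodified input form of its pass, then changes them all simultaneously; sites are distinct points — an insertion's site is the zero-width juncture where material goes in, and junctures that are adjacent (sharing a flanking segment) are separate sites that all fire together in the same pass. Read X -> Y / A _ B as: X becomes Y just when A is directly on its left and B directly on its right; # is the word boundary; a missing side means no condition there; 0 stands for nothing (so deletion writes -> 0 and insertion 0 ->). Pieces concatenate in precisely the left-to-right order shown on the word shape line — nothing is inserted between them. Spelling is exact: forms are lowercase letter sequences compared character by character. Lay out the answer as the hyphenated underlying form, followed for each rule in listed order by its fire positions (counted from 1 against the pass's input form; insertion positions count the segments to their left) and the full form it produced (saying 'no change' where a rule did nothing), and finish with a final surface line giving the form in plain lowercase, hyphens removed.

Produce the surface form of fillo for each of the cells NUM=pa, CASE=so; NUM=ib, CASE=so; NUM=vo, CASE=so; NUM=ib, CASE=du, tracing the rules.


cell NUM=pa, CASE=so:
underlying: in-fillo-od
1. b -> p, d -> t, g -> k, v -> f, z -> s / _ #: fires at position(s) 9: infilloot
2. f -> v, k -> g, p -> b, t -> d / V _ V: no change
surface: infilloot

cell NUM=ib, CASE=so:
underlying: ki-fillo-od
1. b -> p, d -> t, g -> k, v -> f, z -> s / _ #: fires at position(s) 9: kifilloot
2. f -> v, k -> g, p -> b, t -> d / V _ V: fires at position(s) 3: kivilloot
surface: kivilloot

cell NUM=vo, CASE=so:
underlying: riv-fillo-od
1. b -> p, d -> t, g -> k, v -> f, z -> s / _ #: fires at position(s) 10: rivfilloot
2. f -> v, k -> g, p -> b, t -> d / V _ V: no change
surface: rivfilloot

cell NUM=ib, CASE=du:
underlying: ki-fillo-on
1. b -> p, d -> t, g -> k, v -> f, z -> s / _ #: no change
2. f -> v, k -> g, p -> b, t -> d / V _ V: fires at position(s) 3: kivilloon
surface: kivilloon


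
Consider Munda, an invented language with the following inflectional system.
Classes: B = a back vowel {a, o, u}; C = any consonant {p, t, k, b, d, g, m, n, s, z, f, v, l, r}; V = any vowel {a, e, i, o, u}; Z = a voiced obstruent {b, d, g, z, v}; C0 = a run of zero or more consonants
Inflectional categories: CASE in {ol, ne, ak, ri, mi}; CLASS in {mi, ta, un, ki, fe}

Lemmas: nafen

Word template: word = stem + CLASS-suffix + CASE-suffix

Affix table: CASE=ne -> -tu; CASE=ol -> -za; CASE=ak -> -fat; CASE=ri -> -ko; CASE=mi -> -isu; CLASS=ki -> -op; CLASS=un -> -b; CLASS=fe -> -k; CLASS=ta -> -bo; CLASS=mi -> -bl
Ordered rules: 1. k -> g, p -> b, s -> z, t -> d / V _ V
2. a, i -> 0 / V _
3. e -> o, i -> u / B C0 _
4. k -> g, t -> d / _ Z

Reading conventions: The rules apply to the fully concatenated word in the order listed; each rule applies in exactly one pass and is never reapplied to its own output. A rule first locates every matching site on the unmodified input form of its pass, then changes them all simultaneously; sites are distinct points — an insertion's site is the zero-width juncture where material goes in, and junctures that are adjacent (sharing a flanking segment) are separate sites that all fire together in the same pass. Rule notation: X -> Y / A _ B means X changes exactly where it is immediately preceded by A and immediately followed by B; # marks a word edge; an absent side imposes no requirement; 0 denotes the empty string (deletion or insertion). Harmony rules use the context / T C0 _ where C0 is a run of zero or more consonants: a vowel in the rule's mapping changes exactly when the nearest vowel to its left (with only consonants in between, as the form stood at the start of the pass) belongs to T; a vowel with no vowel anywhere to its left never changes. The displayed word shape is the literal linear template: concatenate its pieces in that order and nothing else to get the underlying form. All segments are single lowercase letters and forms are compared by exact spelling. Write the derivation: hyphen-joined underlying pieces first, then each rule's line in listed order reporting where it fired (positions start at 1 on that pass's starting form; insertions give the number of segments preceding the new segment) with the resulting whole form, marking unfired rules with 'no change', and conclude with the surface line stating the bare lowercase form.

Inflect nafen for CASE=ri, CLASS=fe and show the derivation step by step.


underlying: nafen-k-ko
1. k -> g, p -> b, s -> z, t -> d / V _ V: no change
2. a, i -> 0 / V _: no change
3. e -> o, i -> u / B C0 _: fires at position(s) 4: nafonkko
4. k -> g, t -> d / _ Z: no change
surface: nafonkko


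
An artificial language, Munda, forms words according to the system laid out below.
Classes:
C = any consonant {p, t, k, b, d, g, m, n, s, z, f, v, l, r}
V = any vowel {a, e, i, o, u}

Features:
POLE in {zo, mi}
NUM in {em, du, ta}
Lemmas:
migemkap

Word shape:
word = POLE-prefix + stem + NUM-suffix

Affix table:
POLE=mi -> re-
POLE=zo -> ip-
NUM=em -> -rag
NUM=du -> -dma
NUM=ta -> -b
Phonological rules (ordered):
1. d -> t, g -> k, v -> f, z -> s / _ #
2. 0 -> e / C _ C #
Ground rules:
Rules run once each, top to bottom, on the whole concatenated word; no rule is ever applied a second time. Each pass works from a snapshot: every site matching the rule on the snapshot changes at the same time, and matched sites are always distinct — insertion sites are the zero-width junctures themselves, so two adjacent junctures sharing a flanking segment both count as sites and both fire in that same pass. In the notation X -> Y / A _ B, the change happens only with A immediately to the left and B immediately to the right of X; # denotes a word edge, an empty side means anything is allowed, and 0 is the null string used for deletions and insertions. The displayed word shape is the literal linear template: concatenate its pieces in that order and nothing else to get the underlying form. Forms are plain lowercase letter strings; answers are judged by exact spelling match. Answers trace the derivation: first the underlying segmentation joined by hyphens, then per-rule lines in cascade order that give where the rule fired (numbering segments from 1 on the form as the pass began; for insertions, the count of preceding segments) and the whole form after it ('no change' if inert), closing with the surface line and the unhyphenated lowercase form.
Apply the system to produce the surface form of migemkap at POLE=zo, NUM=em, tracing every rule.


underlying: ip-migemkap-rag
1. d -> t, g -> k, v -> f, z -> s / _ #: fires at position(s) 13: ipmigemkaprak
2. 0 -> e / C _ C #: no change
surface: ipmigemkaprak


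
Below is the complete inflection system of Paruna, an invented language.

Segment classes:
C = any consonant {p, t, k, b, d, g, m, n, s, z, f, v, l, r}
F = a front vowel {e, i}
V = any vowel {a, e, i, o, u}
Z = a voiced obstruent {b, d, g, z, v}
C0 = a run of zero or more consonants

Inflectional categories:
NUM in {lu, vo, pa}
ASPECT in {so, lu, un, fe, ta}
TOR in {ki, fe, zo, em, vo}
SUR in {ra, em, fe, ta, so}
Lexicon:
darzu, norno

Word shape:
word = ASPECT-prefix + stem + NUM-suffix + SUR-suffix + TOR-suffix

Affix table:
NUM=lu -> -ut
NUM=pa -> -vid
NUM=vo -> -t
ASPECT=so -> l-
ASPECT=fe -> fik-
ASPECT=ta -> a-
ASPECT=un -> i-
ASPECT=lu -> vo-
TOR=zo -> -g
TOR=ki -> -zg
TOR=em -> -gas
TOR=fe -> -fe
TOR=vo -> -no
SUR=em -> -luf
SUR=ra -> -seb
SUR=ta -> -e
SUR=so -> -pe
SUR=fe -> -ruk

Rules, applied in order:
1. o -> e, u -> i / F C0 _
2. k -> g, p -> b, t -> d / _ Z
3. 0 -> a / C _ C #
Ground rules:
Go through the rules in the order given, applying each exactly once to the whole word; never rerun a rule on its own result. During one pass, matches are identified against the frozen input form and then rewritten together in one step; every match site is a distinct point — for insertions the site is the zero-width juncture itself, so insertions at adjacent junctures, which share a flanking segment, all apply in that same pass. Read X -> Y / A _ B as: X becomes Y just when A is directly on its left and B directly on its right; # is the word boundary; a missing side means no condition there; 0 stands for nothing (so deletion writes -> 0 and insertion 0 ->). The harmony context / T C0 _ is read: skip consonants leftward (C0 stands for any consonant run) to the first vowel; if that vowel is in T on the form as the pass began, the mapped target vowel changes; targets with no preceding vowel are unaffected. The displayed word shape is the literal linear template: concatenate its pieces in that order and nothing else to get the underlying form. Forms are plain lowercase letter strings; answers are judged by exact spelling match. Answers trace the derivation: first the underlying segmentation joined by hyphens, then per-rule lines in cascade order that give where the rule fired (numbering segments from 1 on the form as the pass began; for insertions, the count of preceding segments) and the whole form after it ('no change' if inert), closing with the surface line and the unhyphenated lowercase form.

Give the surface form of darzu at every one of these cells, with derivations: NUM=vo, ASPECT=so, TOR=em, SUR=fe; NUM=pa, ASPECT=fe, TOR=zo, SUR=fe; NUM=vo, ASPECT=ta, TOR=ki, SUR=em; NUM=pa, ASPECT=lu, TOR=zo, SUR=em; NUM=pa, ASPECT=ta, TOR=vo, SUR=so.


cell NUM=vo, ASPECT=so, TOR=em, SUR=fe:
underlying: l-darzu-t-ruk-gas
1. o -> e, u -> i / F C0 _: no change
2. k -> g, p -> b, t -> d / _ Z: fires at position(s) 10: ldarzutruggas
3. 0 -> a / C _ C #: no change
surface: ldarzutruggas

cell NUM=pa, ASPECT=fe, TOR=zo, SUR=fe:
underlying: fik-darzu-vid-ruk-g
1. o -> e, u -> i / F C0 _: fires at position(s) 13: fikdarzuvidrikg
2. k -> g, p -> b, t -> d / _ Z: fires at position(s) 3, 14: figdarzuvidrigg
3. 0 -> a / C _ C #: inserts after position(s) 14: figdarzuvidrigag
surface: figdarzuvidrigag

cell NUM=vo, ASPECT=ta, TOR=ki, SUR=em:
underlying: a-darzu-t-luf-zg
1. o -> e, u -> i / F C0 _: no change
2. k -> g, p -> b, t -> d / _ Z: no change
3. 0 -> a / C _ C #: inserts after position(s) 11: adarzutlufzag
surface: adarzutlufzag

cell NUM=pa, ASPECT=lu, TOR=zo, SUR=em:
underlying: vo-darzu-vid-luf-g
1. o -> e, u -> i / F C0 _: fires at position(s) 12: vodarzuvidlifg
2. k -> g, p -> b, t -> d / _ Z: no change
3. 0 -> a / C _ C #: inserts after position(s) 13: vodarzuvidlifag
surface: vodarzuvidlifag

cell NUM=pa, ASPECT=ta, TOR=vo, SUR=so:
underlying: a-darzu-vid-pe-no
1. o -> e, u -> i / F C0 _: fires at position(s) 13: adarzuvidpene
2. k -> g, p -> b, t -> d / _ Z: no change
3. 0 -> a / C _ C #: no change
surface: adarzuvidpene


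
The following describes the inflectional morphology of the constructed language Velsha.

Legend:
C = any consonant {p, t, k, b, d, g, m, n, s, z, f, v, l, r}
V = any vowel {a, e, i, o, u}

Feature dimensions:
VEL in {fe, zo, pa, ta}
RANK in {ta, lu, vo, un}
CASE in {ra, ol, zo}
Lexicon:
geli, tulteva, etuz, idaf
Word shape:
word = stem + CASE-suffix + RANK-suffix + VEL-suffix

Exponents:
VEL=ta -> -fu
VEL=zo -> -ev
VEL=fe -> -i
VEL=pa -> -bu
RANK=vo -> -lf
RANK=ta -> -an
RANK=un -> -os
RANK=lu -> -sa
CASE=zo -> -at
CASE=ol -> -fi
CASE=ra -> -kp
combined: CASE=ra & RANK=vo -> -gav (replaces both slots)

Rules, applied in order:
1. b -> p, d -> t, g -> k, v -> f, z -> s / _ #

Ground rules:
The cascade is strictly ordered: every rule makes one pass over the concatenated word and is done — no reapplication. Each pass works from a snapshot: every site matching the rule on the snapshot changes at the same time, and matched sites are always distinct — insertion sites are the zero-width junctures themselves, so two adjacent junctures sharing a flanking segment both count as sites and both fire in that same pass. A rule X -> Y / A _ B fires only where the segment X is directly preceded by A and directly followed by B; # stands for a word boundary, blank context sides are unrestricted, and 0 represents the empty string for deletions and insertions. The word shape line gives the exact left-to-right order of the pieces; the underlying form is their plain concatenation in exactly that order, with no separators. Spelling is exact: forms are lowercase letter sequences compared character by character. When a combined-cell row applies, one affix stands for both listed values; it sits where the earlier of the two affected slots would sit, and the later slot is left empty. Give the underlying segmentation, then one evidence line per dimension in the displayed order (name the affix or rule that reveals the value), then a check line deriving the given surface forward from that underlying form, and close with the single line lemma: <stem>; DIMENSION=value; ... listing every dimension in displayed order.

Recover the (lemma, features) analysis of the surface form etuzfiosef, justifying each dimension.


underlying: etuz-fi-os-ev
VEL=zo - signalled by the affix -ev
RANK=un - signalled by the affix -os
CASE=ol - signalled by the affix -fi
check: etuzfiosev -> etuzfiosef
lemma: etuz; VEL=zo; RANK=un; CASE=ol


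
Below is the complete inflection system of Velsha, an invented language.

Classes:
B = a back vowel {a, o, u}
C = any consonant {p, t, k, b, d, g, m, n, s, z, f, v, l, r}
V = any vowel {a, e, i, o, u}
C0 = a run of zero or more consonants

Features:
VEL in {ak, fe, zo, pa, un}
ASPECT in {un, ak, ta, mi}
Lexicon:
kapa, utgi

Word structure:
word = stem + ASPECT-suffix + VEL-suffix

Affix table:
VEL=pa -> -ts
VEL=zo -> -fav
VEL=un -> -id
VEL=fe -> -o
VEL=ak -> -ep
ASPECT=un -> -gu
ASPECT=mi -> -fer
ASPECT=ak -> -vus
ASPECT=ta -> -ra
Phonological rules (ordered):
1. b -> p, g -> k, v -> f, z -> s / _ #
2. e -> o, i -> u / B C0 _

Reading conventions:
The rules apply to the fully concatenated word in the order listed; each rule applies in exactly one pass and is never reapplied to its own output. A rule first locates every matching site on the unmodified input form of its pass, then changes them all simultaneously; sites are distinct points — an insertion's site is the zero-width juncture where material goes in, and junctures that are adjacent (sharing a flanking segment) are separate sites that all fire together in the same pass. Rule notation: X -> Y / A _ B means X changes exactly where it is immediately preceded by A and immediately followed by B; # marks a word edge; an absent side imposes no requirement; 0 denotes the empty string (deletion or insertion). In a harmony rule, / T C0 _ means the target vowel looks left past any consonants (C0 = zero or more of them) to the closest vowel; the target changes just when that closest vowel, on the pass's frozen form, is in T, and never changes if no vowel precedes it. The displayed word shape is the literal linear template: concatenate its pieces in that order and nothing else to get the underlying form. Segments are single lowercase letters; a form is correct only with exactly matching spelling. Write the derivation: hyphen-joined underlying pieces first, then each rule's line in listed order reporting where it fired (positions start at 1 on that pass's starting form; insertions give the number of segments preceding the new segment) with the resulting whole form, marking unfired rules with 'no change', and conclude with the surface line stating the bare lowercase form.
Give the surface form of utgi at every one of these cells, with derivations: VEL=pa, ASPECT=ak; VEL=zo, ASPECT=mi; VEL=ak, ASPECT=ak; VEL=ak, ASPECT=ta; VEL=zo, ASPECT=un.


cell VEL=pa, ASPECT=ak:
underlying: utgi-vus-ts
1. b -> p, g -> k, v -> f, z -> s / _ #: no change
2. e -> o, i -> u / B C0 _: fires at position(s) 4: utguvusts
surface: utguvusts

cell VEL=zo, ASPECT=mi:
underlying: utgi-fer-fav
1. b -> p, g -> k, v -> f, z -> s / _ #: fires at position(s) 10: utgiferfaf
2. e -> o, i -> u / B C0 _: fires at position(s) 4: utguferfaf
surface: utguferfaf

cell VEL=ak, ASPECT=ak:
underlying: utgi-vus-ep
1. b -> p, g -> k, v -> f, z -> s / _ #: no change
2. e -> o, i -> u / B C0 _: fires at position(s) 4, 8: utguvusop
surface: utguvusop

cell VEL=ak, ASPECT=ta:
underlying: utgi-ra-ep
1. b -> p, g -> k, v -> f, z -> s / _ #: no change
2. e -> o, i -> u / B C0 _: fires at position(s) 4, 7: utguraop
surface: utguraop

cell VEL=zo, ASPECT=un:
underlying: utgi-gu-fav
1. b -> p, g -> k, v -> f, z -> s / _ #: fires at position(s) 9: utgigufaf
2. e -> o, i -> u / B C0 _: fires at position(s) 4: utgugufaf
surface: utgugufaf
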